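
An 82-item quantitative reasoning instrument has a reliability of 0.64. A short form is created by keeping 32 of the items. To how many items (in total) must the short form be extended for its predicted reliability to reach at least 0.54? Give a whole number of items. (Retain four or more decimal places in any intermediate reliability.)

55

Short-form reliability: n = 32/82 = 0.3902; r_32 = n·r/(1+(n−1)r) ≈ 0.4096
Length factor from the short form to reach 0.54: n' = 0.54(1 − 0.4096) / [0.4096(1 − 0.54)] ≈ 1.6921
Items = 1.6921 × 32 ≈ 54.15 → 55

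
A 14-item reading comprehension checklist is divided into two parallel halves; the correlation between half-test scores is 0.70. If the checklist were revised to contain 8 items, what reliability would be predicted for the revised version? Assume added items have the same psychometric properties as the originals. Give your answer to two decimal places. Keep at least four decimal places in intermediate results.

0.73

Spearman-Brown correction (n = 2): r_full = 2·0.70/(1 + 0.70) = 0.8235
Length factor from 14 to 8 items: n = 8/14 = 0.5714
r_new = n·r_full / (1 + (n − 1)·r_full) = 0.4705 / 0.6470 ≈ 0.7272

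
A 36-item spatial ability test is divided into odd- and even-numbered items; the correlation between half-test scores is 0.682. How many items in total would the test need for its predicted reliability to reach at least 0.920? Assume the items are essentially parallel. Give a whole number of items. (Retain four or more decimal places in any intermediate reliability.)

97

Corrected full-test reliability: r_full = 2 × 0.682 / (1 + 0.682) ≈ 0.8109
Solve Spearman-Brown for n: n = 0.920(1 − 0.8109) / [0.8109(1 − 0.920)] = 2.6818
Required items = 2.6818 × 36 = 96.54, so 97 items.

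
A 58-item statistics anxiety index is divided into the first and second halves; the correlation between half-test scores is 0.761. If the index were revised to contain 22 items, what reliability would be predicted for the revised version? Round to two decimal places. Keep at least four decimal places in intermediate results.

0.71

Full-test reliability from the split-half r: r_full = 2(0.761)/(1 + 0.761) = 0.8643
Length factor from 58 to 22 items: n = 22/58 = 0.3793
r_new = n·r_full / (1 + (n − 1)·r_full) = 0.3278 / 0.4635 ≈ 0.7072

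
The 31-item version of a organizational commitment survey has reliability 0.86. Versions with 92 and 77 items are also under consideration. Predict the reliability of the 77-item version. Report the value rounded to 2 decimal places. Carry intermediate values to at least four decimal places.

0.94

The 92-item form is not needed; work directly from the 31-item form with n = 77/31 = 2.4839.
r_{77} = n·r / (1 + (n − 1)·r) = 2.1362 / 2.2762 ≈ 0.9385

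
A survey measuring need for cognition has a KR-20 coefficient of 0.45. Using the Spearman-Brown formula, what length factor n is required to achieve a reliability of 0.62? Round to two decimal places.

1.99

n = [0.62 × 0.55] / [0.45 × 0.38]
  = 0.3410 / 0.1710 = 1.9942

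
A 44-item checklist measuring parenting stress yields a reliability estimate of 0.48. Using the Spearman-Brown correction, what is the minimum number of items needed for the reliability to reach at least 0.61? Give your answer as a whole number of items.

n = 0.61 × (1 − 0.48) / [ 0.48 × (1 − 0.61) ]
n = 0.3172 / 0.1872 ≈ 1.6944
1.6944 × 44 = 74.55 → 75 items

75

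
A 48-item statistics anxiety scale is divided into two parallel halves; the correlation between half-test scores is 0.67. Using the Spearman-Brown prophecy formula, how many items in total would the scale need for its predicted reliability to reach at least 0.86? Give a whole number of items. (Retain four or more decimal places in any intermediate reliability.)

73

r_full = 2(0.67)/(1 + 0.67) = 0.8024
n = r_tgt(1 − r_full) / [r_full(1 − r_tgt)] = 0.86 × 0.1976 / (0.8024 × 0.14) ≈ 1.5127
Items = 1.5127 × 48 ≈ 72.61 → 73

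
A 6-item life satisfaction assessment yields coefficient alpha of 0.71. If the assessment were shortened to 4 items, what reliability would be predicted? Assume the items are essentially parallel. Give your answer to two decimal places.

0.62

Length ratio n = 4/6 = 0.6667
r_new = 0.6667·0.71 / [1 + (0.6667 − 1)·0.71]
     = 0.4734 / 0.7634 = 0.6201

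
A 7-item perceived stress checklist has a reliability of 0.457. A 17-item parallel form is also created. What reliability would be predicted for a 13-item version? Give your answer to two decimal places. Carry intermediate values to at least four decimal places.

The 17-item form is not needed; work directly from the 7-item form with n = 13/7 = 1.8571.
r_{13} = n·r / (1 + (n − 1)·r) = 0.8487 / 1.3917 ≈ 0.6098

0.61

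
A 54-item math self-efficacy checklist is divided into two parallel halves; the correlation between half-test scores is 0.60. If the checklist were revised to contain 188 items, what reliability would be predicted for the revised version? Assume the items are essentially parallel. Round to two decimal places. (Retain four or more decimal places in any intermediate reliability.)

0.91

First correct the split-half correlation to full-test reliability: r_full = 2 × 0.60 / (1 + 0.60) ≈ 0.7500
Then adjust to 188 items: n = 188/54 = 3.4815
r_new = n·r_full / (1 + (n − 1)·r_full) = 2.6111 / 2.8611 ≈ 0.9126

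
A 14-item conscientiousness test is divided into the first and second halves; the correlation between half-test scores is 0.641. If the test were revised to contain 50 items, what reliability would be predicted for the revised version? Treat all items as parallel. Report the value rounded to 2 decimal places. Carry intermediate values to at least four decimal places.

Full-test reliability from the split-half r: r_full = 2(0.641)/(1 + 0.641) = 0.7812
Length factor from 14 to 50 items: n = 50/14 = 3.5714
r_new = n·r_full / (1 + (n − 1)·r_full) = 2.7900 / 3.0088 ≈ 0.9273

0.93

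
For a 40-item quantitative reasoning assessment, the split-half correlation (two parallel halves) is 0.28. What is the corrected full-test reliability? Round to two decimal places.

0.44

The full test is twice the length of either half (n = 2).
r_full = 2r_hh / (1 + r_hh) = 2 × 0.28 / (1 + 0.28)
r_full = 0.5600 / 1.2800 ≈ 0.4375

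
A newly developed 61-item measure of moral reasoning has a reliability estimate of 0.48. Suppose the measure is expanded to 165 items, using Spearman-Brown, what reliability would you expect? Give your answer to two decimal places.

n = 165/61 = 2.7049
Spearman-Brown: r_new = n·r / (1 + (n − 1)·r)
r_new = 2.7049·0.48 / [1 + (2.7049 − 1)·0.48]
r_new = 1.2984 / 1.8184 ≈ 0.7140

0.71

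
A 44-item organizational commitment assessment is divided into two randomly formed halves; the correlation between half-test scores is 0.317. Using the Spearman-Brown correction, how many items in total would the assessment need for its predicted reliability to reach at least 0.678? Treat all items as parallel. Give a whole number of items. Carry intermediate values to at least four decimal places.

r_full = 2(0.317)/(1 + 0.317) = 0.4814
n = r_tgt(1 − r_full) / [r_full(1 − r_tgt)] = 0.678 × 0.5186 / (0.4814 × 0.322) ≈ 2.2683
Required items = 2.2683 × 44 = 99.81, so 100 items.

100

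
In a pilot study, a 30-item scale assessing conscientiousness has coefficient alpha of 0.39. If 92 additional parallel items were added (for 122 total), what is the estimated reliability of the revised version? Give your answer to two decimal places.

0.72

n = 122/30 = 4.0667
Spearman-Brown: r_new = n·r / (1 + (n − 1)·r)
r_new = (4.0667 × 0.39) / (1 + (4.0667 − 1) × 0.39)
     = 1.5860 / 2.1960 = 0.7222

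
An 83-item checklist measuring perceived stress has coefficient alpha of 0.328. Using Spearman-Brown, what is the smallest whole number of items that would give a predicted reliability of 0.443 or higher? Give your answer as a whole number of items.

136

n = [0.443 × 0.672] / [0.328 × 0.557]
n = 0.297696 / 0.182696 ≈ 1.6295
So the test needs 1.6295 × 83 ≈ 135.25 items; rounding up, 136.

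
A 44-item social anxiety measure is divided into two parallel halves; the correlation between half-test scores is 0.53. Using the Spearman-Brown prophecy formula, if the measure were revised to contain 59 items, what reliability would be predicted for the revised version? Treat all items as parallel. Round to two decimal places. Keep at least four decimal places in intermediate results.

First correct the split-half correlation to full-test reliability: r_full = 2 × 0.53 / (1 + 0.53) ≈ 0.6928
Length factor from 44 to 59 items: n = 59/44 = 1.3409
r_new = n·r_full / (1 + (n − 1)·r_full) = 0.9290 / 1.2362 ≈ 0.7515

0.75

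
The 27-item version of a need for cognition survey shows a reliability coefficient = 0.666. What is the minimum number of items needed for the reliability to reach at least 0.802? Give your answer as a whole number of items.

Spearman-Brown solved for the length factor n:
n = r*(1 − r) / [ r (1 − r*) ]
n = 0.802 × (1 − 0.666) / [ 0.666 × (1 − 0.802) ]
  = 0.267868 / 0.131868 = 2.0313
Items needed = n × 27 = 2.0313 × 27 ≈ 54.85 → round up to 55

55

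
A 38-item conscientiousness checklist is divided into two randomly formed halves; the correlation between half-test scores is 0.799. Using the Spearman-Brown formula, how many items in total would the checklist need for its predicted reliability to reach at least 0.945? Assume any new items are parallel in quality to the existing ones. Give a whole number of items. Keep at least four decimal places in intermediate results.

Corrected full-test reliability: r_full = 2 × 0.799 / (1 + 0.799) ≈ 0.8883
Solve Spearman-Brown for n: n = 0.945(1 − 0.8883) / [0.8883(1 − 0.945)] = 2.1605
Required items = 2.1605 × 38 = 82.10, so 83 items.

83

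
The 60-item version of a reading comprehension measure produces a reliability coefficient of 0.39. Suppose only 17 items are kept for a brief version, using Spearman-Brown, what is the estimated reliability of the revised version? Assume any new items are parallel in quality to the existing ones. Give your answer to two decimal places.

The new length is 17/60 = 0.2833 times the old.
r_new = 0.2833·0.39 / [1 + (0.2833 − 1)·0.39]
     = 0.1105 / 0.7205 = 0.1534

0.15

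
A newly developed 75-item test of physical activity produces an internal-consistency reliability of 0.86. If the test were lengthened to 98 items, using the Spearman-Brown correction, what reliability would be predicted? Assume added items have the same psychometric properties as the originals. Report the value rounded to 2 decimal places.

The new length is 98/75 = 1.3067 times the old.
Apply the Spearman-Brown prophecy formula, r' = nr / [1 + (n − 1)r]:
r_new = 1.3067·0.86 / [1 + (1.3067 − 1)·0.86]
r_new = 1.1238 / 1.2638 ≈ 0.8892

0.89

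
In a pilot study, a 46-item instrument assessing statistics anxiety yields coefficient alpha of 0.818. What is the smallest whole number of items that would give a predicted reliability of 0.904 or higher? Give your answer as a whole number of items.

97

n = 0.904(1 − 0.818) / [0.818(1 − 0.904)]
n = 0.164528 / 0.078528 ≈ 2.0952
So the test needs 2.0952 × 46 ≈ 96.38 items; rounding up, 97.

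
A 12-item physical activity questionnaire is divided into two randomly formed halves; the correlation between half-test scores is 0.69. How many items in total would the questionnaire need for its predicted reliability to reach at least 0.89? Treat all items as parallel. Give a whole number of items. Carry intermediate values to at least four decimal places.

Corrected full-test reliability: r_full = 2 × 0.69 / (1 + 0.69) ≈ 0.8166
n = r_tgt(1 − r_full) / [r_full(1 − r_tgt)] = 0.89 × 0.1834 / (0.8166 × 0.11) ≈ 1.8171
Items = 1.8171 × 12 ≈ 21.81 → 22

22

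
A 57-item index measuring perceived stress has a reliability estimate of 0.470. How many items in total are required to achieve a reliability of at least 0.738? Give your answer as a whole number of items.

182

Invert Spearman-Brown to solve for n:
n = r_target (1 − r_old) / [ r_old (1 − r_target) ]
n = [0.738 × 0.530] / [0.470 × 0.262]
  = 0.391140 / 0.123140 = 3.1764
So the test needs 3.1764 × 57 ≈ 181.05 items; rounding up, 182.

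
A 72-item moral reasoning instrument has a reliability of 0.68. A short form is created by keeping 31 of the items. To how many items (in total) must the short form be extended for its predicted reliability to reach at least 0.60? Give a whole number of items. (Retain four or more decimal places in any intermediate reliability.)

First, r for the 31-item form: n = 31/72 = 0.4306, so r_31 = 0.4306·0.68/(1 + (0.4306 − 1)·0.68) = 0.4778
Length factor from the short form to reach 0.60: n' = 0.60(1 − 0.4778) / [0.4778(1 − 0.60)] ≈ 1.6394
Total items = 1.6394 × 31 = 50.82, rounded up to 51.

51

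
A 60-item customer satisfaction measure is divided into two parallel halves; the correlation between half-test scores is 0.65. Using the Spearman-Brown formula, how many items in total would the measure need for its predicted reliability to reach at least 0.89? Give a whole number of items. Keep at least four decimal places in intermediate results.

131

Corrected full-test reliability: r_full = 2 × 0.65 / (1 + 0.65) ≈ 0.7879
Solve Spearman-Brown for n: n = 0.89(1 − 0.7879) / [0.7879(1 − 0.89)] = 2.1780
Items = 2.1780 × 60 ≈ 130.68 → 131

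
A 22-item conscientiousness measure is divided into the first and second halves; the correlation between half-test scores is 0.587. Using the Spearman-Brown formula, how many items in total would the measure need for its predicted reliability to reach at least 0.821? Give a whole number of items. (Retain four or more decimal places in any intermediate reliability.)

Corrected full-test reliability: r_full = 2 × 0.587 / (1 + 0.587) ≈ 0.7398
Solve Spearman-Brown for n: n = 0.821(1 − 0.7398) / [0.7398(1 − 0.821)] = 1.6132
Required items = 1.6132 × 22 = 35.49, so 36 items.

36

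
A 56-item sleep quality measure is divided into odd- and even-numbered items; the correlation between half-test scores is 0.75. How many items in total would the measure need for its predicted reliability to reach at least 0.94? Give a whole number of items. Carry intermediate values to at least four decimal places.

147

Corrected full-test reliability: r_full = 2 × 0.75 / (1 + 0.75) ≈ 0.8571
Solve Spearman-Brown for n: n = 0.94(1 − 0.8571) / [0.8571(1 − 0.94)] = 2.6120
Items = 2.6120 × 56 ≈ 146.27 → 147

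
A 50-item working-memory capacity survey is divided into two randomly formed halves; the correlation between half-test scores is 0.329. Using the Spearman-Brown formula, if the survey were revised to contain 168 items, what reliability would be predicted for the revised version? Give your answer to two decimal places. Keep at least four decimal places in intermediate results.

0.77

Full-test reliability from the split-half r: r_full = 2(0.329)/(1 + 0.329) = 0.4951
Then adjust to 168 items: n = 168/50 = 3.3600
r_new = n·r_full / (1 + (n − 1)·r_full) = 1.6635 / 2.1684 ≈ 0.7672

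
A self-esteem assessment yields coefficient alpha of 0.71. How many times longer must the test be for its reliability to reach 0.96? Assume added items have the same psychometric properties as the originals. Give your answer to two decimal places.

Rearranging the Spearman-Brown formula for n,
n = r*(1 − r) / [ r (1 − r*) ]
n = 0.96 × (1 − 0.71) / [ 0.71 × (1 − 0.96) ]
  = 0.2784 / 0.0284 = 9.8028

9.80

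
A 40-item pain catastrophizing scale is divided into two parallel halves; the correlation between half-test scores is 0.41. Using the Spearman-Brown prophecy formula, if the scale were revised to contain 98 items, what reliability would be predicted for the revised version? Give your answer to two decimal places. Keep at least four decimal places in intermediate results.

Full-test reliability from the split-half r: r_full = 2(0.41)/(1 + 0.41) = 0.5816
Length factor from 40 to 98 items: n = 98/40 = 2.4500
r_new = n·r_full / (1 + (n − 1)·r_full) = 1.4249 / 1.8433 ≈ 0.7730

0.77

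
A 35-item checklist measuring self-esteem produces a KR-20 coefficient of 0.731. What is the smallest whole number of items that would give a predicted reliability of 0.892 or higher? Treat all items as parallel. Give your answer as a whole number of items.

n = [0.892 × 0.269] / [0.731 × 0.108]
  = 0.239948 / 0.078948 = 3.0393
Items needed = n × 35 = 3.0393 × 35 ≈ 106.38 → round up to 107

107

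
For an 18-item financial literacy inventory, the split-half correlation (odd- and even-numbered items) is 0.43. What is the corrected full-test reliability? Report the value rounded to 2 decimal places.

Apply the Spearman-Brown correction with n = 2:
r_full = 2(0.43) / (1 + 0.43)
       = 0.8600 / 1.4300 = 0.6014

0.60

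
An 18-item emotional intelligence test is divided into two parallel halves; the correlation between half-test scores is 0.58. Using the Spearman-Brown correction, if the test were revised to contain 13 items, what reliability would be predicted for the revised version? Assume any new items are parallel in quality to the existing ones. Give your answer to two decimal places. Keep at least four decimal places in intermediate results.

Spearman-Brown correction (n = 2): r_full = 2·0.58/(1 + 0.58) = 0.7342
Then adjust to 13 items: n = 13/18 = 0.7222
r_new = n·r_full / (1 + (n − 1)·r_full) = 0.5302 / 0.7960 ≈ 0.6661

0.67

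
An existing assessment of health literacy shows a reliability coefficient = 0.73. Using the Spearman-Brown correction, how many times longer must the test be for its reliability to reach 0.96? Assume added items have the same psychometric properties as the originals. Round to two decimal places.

Spearman-Brown solved for the length factor n:
n = r*(1 − r) / [ r (1 − r*) ]
n = 0.96(1 − 0.73) / [0.73(1 − 0.96)]
n = 0.2592 / 0.0292 ≈ 8.8767

8.88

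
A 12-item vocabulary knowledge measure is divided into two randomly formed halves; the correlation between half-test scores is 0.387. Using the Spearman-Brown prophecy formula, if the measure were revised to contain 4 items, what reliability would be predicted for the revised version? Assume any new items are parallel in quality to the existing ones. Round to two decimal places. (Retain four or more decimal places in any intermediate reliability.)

0.30

Spearman-Brown correction (n = 2): r_full = 2·0.387/(1 + 0.387) = 0.5580
Then adjust to 4 items: n = 4/12 = 0.3333
r_new = n·r_full / (1 + (n − 1)·r_full) = 0.1860 / 0.6280 ≈ 0.2962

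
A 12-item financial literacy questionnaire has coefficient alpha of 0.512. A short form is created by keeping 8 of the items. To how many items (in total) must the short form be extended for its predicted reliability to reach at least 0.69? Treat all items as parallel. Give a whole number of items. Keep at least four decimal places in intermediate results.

26

Short-form reliability: n = 8/12 = 0.6667; r_8 = n·r/(1+(n−1)r) ≈ 0.4116
Length factor from the short form to reach 0.69: n' = 0.69(1 − 0.4116) / [0.4116(1 − 0.69)] ≈ 3.1819
Total items = 3.1819 × 8 = 25.46, rounded up to 26.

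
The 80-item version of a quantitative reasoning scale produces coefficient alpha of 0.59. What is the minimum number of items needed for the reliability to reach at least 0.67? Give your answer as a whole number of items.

Spearman-Brown solved for the length factor n:
n = r_target (1 − r_old) / [ r_old (1 − r_target) ]
n = 0.67 × (1 − 0.59) / [ 0.59 × (1 − 0.67) ]
  = 0.2747 / 0.1947 = 1.4109
Items needed = n × 80 = 1.4109 × 80 ≈ 112.87 → round up to 113

113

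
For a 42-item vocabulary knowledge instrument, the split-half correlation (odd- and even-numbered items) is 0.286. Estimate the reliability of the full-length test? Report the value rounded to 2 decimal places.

0.44

The full test is twice the length of either half (n = 2).
r_full = 2(0.286) / (1 + 0.286)
r_full = 0.5720 / 1.2860 ≈ 0.4448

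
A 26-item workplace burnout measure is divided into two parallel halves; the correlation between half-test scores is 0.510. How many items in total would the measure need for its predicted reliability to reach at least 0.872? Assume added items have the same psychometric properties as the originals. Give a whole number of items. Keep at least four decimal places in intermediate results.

86

r_full = 2(0.510)/(1 + 0.510) = 0.6755
n = r_tgt(1 − r_full) / [r_full(1 − r_tgt)] = 0.872 × 0.3245 / (0.6755 × 0.128) ≈ 3.2726
Items = 3.2726 × 26 ≈ 85.09 → 86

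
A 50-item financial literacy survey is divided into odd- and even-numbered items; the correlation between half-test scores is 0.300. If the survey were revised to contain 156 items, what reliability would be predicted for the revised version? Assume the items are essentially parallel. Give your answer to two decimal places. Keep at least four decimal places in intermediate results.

0.73

First correct the split-half correlation to full-test reliability: r_full = 2 × 0.300 / (1 + 0.300) ≈ 0.4615
Then adjust to 156 items: n = 156/50 = 3.1200
r_new = n·r_full / (1 + (n − 1)·r_full) = 1.4399 / 1.9784 ≈ 0.7278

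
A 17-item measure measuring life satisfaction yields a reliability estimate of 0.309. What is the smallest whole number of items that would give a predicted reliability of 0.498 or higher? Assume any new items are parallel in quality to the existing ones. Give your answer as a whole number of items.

38

n = 0.498(1 − 0.309) / [0.309(1 − 0.498)]
  = 0.344118 / 0.155118 = 2.2184
Items needed = n × 17 = 2.2184 × 17 ≈ 37.71 → round up to 38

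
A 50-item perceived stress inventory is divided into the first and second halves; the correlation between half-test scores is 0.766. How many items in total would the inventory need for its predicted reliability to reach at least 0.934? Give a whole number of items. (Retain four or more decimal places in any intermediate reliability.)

Corrected full-test reliability: r_full = 2 × 0.766 / (1 + 0.766) ≈ 0.8675
n = r_tgt(1 − r_full) / [r_full(1 − r_tgt)] = 0.934 × 0.1325 / (0.8675 × 0.066) ≈ 2.1615
Required items = 2.1615 × 50 = 108.08, so 109 items.

109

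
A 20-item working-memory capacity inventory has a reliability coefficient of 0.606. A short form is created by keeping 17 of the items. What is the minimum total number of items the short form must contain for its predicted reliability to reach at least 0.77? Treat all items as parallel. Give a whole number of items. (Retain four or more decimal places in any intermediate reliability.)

Short-form reliability: n = 17/20 = 0.8500; r_17 = n·r/(1+(n−1)r) ≈ 0.5666
Then solve for n' with r_old = 0.5666, r_target = 0.77: n' = 0.77(1 − 0.5666)/[0.5666(1 − 0.77)] = 2.5608
Items = 2.5608 × 17 ≈ 43.53 → 44

44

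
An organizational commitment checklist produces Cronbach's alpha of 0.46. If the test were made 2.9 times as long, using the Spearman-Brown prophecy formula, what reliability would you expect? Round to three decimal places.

0.712

By Spearman-Brown, r_new = n r / (1 + (n − 1) r).
r_new = 2.9·0.46 / [1 + (2.9 − 1)·0.46]
     = 1.3340 / 1.8740 = 0.7118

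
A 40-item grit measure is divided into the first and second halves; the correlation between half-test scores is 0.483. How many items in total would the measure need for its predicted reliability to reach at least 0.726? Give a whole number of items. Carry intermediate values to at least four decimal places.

57

r_full = 2(0.483)/(1 + 0.483) = 0.6514
Solve Spearman-Brown for n: n = 0.726(1 − 0.6514) / [0.6514(1 − 0.726)] = 1.4180
Required items = 1.4180 × 40 = 56.72, so 57 items.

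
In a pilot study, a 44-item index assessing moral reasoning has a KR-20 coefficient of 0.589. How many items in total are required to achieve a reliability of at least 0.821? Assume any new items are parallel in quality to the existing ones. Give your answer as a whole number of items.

141

Spearman-Brown solved for the length factor n:
n = r_target (1 − r_old) / [ r_old (1 − r_target) ]
n = 0.821 × (1 − 0.589) / [ 0.589 × (1 − 0.821) ]
n = 0.337431 / 0.105431 ≈ 3.2005
Items needed = n × 44 = 3.2005 × 44 ≈ 140.82 → round up to 141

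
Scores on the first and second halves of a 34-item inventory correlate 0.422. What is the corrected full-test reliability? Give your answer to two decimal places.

0.59

Each half is half the length of the full test, so the full test is n = 2 times a half.
r_full = 2r_hh / (1 + r_hh) = 2 × 0.422 / (1 + 0.422)
r_full = 0.8440 / 1.4220 ≈ 0.5935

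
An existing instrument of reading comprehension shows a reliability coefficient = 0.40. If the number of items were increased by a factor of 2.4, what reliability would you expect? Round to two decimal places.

0.62

By Spearman-Brown, r_new = n r / (1 + (n − 1) r).
r_new = 2.4·0.40 / [1 + (2.4 − 1)·0.40]
     = 0.9600 / 1.5600 = 0.6154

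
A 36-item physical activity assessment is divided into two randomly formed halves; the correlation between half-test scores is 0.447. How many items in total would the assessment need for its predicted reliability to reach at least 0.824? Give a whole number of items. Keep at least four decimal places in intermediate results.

r_full = 2(0.447)/(1 + 0.447) = 0.6178
n = r_tgt(1 − r_full) / [r_full(1 − r_tgt)] = 0.824 × 0.3822 / (0.6178 × 0.176) ≈ 2.8964
Required items = 2.8964 × 36 = 104.27, so 105 items.

105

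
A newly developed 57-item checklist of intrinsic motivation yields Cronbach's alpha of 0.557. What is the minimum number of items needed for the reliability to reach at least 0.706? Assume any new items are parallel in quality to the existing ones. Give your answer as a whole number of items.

n = 0.706 × (1 − 0.557) / [ 0.557 × (1 − 0.706) ]
  = 0.312758 / 0.163758 = 1.9099
1.9099 × 57 = 108.86 → 109 items

109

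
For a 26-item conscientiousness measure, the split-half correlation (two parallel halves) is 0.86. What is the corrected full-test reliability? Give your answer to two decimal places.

r_full = 2(0.86) / (1 + 0.86)
r_full = 1.7200 / 1.8600 ≈ 0.9247

0.92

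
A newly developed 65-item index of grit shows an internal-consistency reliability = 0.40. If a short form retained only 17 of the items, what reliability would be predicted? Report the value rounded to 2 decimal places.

The new length is 17/65 = 0.2615 times the old.
Spearman-Brown: r_new = n·r / (1 + (n − 1)·r)
r_new = 0.2615·0.40 / [1 + (0.2615 − 1)·0.40]
     = 0.1046 / 0.7046 = 0.1485

0.15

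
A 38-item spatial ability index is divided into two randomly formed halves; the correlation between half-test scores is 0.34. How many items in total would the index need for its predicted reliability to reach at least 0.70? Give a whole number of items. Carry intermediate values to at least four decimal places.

87

r_full = 2(0.34)/(1 + 0.34) = 0.5075
Solve Spearman-Brown for n: n = 0.70(1 − 0.5075) / [0.5075(1 − 0.70)] = 2.2644
Required items = 2.2644 × 38 = 86.05, so 87 items.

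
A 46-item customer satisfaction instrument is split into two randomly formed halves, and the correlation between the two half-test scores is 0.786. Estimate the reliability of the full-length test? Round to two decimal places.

0.88

r_full = 2r_hh / (1 + r_hh) = 2 × 0.786 / (1 + 0.786)
       = 1.5720 / 1.7860 = 0.8802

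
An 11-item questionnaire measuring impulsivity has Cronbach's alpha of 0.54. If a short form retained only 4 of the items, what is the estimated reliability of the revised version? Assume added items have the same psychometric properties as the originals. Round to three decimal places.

0.299

n = 4/11 = 0.3636
r_new = 0.3636·0.54 / [1 + (0.3636 − 1)·0.54]
     = 0.1963 / 0.6563 = 0.2991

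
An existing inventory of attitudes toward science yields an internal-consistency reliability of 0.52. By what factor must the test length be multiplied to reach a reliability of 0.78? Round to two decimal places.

Rearranging the Spearman-Brown formula for n,
n = r_target (1 − r_old) / [ r_old (1 − r_target) ]
n = [0.78 × 0.48] / [0.52 × 0.22]
  = 0.3744 / 0.1144 = 3.2727

3.27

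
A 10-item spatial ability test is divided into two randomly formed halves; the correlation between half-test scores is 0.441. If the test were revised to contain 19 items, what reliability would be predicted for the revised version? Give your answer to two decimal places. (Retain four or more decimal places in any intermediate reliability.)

First correct the split-half correlation to full-test reliability: r_full = 2 × 0.441 / (1 + 0.441) ≈ 0.6121
Length factor from 10 to 19 items: n = 19/10 = 1.9000
r_new = n·r_full / (1 + (n − 1)·r_full) = 1.1630 / 1.5509 ≈ 0.7499

0.75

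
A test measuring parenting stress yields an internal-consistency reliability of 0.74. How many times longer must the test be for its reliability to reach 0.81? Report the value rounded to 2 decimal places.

1.50

Rearranging the Spearman-Brown formula for n,
n = r_target (1 − r_old) / [ r_old (1 − r_target) ]
n = 0.81 × (1 − 0.74) / [ 0.74 × (1 − 0.81) ]
  = 0.2106 / 0.1406 = 1.4979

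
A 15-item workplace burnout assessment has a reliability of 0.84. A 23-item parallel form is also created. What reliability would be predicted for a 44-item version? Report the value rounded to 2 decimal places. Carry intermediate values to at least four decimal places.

0.94

Only the ratio of lengths matters: n = 44/15 = 2.9333
r_{44} = n·r / (1 + (n − 1)·r) = 2.4640 / 2.6240 ≈ 0.9390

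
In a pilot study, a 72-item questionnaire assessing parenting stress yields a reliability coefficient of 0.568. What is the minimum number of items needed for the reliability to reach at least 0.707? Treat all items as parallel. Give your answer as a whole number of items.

n = 0.707 × (1 − 0.568) / [ 0.568 × (1 − 0.707) ]
n = 0.305424 / 0.166424 ≈ 1.8352
1.8352 × 72 = 132.13 → 133 items

133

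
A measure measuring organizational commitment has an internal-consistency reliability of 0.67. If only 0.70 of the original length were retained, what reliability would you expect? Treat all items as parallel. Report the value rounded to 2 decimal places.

0.59

Spearman-Brown: r_new = n·r / (1 + (n − 1)·r)
r_new = 0.7·0.67 / [1 + (0.7 − 1)·0.67]
r_new = 0.4690 / 0.7990 ≈ 0.5870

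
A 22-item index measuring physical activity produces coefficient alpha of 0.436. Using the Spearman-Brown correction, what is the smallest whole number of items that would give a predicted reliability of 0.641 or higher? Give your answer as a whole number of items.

51

Spearman-Brown solved for the length factor n:
n = r_target (1 − r_old) / [ r_old (1 − r_target) ]
n = 0.641(1 − 0.436) / [0.436(1 − 0.641)]
  = 0.361524 / 0.156524 = 2.3097
2.3097 × 22 = 50.81 → 51 items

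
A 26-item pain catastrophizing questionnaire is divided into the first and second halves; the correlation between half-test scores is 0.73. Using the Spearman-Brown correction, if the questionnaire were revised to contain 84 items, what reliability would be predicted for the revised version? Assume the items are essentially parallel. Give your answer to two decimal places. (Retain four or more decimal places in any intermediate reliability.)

0.95

First correct the split-half correlation to full-test reliability: r_full = 2 × 0.73 / (1 + 0.73) ≈ 0.8439
Then adjust to 84 items: n = 84/26 = 3.2308
r_new = n·r_full / (1 + (n − 1)·r_full) = 2.7265 / 2.8826 ≈ 0.9458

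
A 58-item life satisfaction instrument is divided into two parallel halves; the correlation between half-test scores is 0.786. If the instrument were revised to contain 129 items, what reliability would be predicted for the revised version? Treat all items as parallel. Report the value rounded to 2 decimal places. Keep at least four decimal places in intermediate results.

0.94

Full-test reliability from the split-half r: r_full = 2(0.786)/(1 + 0.786) = 0.8802
Length factor from 58 to 129 items: n = 129/58 = 2.2241
r_new = n·r_full / (1 + (n − 1)·r_full) = 1.9577 / 2.0775 ≈ 0.9423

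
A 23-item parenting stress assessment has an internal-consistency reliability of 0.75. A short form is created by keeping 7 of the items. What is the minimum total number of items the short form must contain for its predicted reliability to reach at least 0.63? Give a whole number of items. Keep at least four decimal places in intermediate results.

14

First, r for the 7-item form: n = 7/23 = 0.3043, so r_7 = 0.3043·0.75/(1 + (0.3043 − 1)·0.75) = 0.4772
Length factor from the short form to reach 0.63: n' = 0.63(1 − 0.4772) / [0.4772(1 − 0.63)] ≈ 1.8654
Total items = 1.8654 × 7 = 13.06, rounded up to 14.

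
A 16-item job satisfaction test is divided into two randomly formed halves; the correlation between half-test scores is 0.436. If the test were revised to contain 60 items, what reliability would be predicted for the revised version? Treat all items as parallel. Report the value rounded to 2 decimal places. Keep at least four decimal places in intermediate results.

Full-test reliability from the split-half r: r_full = 2(0.436)/(1 + 0.436) = 0.6072
Length factor from 16 to 60 items: n = 60/16 = 3.7500
r_new = n·r_full / (1 + (n − 1)·r_full) = 2.2770 / 2.6698 ≈ 0.8529

0.85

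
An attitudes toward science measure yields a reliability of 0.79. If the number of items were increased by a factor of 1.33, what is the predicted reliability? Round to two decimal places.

0.83

Apply the Spearman-Brown prophecy formula, r' = nr / [1 + (n − 1)r]:
r_new = (1.33 × 0.79) / (1 + (1.33 − 1) × 0.79)
     = 1.0507 / 1.2607 = 0.8334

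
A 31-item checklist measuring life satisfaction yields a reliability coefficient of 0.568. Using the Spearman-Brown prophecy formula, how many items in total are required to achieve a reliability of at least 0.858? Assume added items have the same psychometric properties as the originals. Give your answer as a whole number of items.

143

Spearman-Brown solved for the length factor n:
n = r*(1 − r) / [ r (1 − r*) ]
n = 0.858 × (1 − 0.568) / [ 0.568 × (1 − 0.858) ]
n = 0.370656 / 0.080656 ≈ 4.5955
So the test needs 4.5955 × 31 ≈ 142.46 items; rounding up, 143.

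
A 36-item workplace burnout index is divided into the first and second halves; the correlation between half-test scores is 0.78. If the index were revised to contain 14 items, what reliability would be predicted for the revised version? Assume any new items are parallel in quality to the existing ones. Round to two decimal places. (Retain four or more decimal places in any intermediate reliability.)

0.73

Spearman-Brown correction (n = 2): r_full = 2·0.78/(1 + 0.78) = 0.8764
Length factor from 36 to 14 items: n = 14/36 = 0.3889
r_new = n·r_full / (1 + (n − 1)·r_full) = 0.3408 / 0.4644 ≈ 0.7339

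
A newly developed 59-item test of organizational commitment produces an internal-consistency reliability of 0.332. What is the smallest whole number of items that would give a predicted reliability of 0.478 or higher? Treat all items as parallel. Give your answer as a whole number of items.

109

Spearman-Brown solved for the length factor n:
n = r_target (1 − r_old) / [ r_old (1 − r_target) ]
n = 0.478(1 − 0.332) / [0.332(1 − 0.478)]
  = 0.319304 / 0.173304 = 1.8425
So the test needs 1.8425 × 59 ≈ 108.71 items; rounding up, 109.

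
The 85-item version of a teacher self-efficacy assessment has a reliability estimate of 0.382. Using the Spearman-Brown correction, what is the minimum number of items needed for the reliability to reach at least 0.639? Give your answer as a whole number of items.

Rearranging the Spearman-Brown formula for n,
n = r_target (1 − r_old) / [ r_old (1 − r_target) ]
n = [0.639 × 0.618] / [0.382 × 0.361]
  = 0.394902 / 0.137902 = 2.8636
2.8636 × 85 = 243.41 → 244 items

244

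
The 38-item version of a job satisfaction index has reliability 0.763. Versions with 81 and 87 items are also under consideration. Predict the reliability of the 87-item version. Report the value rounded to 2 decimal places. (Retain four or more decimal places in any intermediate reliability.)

0.88

Only the ratio of lengths matters: n = 87/38 = 2.2895
r_{87} = n·r / (1 + (n − 1)·r) = 1.7469 / 1.9839 ≈ 0.8805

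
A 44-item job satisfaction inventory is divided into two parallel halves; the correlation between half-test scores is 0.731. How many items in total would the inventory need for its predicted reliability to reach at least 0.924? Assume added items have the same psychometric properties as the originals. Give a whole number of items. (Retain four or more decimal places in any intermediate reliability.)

99

r_full = 2(0.731)/(1 + 0.731) = 0.8446
Solve Spearman-Brown for n: n = 0.924(1 − 0.8446) / [0.8446(1 − 0.924)] = 2.2370
Items = 2.2370 × 44 ≈ 98.43 → 99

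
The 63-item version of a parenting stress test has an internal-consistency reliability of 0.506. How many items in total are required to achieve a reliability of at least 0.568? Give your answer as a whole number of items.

81

Spearman-Brown solved for the length factor n:
n = r*(1 − r) / [ r (1 − r*) ]
n = 0.568 × (1 − 0.506) / [ 0.506 × (1 − 0.568) ]
n = 0.280592 / 0.218592 ≈ 1.2836
Items needed = n × 63 = 1.2836 × 63 ≈ 80.87 → round up to 81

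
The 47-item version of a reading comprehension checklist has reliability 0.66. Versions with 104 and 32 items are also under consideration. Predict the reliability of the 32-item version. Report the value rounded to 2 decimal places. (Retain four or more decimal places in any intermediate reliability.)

The 104-item form is not needed; work directly from the 47-item form with n = 32/47 = 0.6809.
r_{32} = n·r / (1 + (n − 1)·r) = 0.4494 / 0.7894 ≈ 0.5693

0.57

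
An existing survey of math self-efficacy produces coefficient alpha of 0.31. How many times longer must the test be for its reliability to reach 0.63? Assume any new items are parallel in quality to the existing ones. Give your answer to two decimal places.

n = 0.63 × (1 − 0.31) / [ 0.31 × (1 − 0.63) ]
  = 0.4347 / 0.1147 = 3.7899

3.79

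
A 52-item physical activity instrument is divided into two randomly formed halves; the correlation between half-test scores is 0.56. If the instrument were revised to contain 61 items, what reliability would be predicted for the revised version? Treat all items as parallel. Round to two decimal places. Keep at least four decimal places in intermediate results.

0.75

Spearman-Brown correction (n = 2): r_full = 2·0.56/(1 + 0.56) = 0.7179
Then adjust to 61 items: n = 61/52 = 1.1731
r_new = n·r_full / (1 + (n − 1)·r_full) = 0.8422 / 1.1243 ≈ 0.7491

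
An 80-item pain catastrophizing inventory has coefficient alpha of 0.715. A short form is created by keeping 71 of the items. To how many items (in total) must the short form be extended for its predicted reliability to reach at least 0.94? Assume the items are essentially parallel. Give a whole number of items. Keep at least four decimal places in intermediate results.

500

First, r for the 71-item form: n = 71/80 = 0.8875, so r_71 = 0.8875·0.715/(1 + (0.8875 − 1)·0.715) = 0.6901
Length factor from the short form to reach 0.94: n' = 0.94(1 − 0.6901) / [0.6901(1 − 0.94)] ≈ 7.0354
Total items = 7.0354 × 71 = 499.51, rounded up to 500.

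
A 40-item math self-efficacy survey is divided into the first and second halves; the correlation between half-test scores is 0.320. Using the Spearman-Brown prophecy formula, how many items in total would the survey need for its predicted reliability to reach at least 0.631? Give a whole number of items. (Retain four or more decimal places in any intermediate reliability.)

Corrected full-test reliability: r_full = 2 × 0.320 / (1 + 0.320) ≈ 0.4848
n = r_tgt(1 − r_full) / [r_full(1 − r_tgt)] = 0.631 × 0.5152 / (0.4848 × 0.369) ≈ 1.8173
Required items = 1.8173 × 40 = 72.69, so 73 items.

73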